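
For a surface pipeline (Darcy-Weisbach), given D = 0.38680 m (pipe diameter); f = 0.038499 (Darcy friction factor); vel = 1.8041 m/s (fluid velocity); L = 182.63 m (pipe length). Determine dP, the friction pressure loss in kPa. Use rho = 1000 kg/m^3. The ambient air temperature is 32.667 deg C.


dP = f * (L/D) * (rho*vel^2/2) / 1000
dP = 0.038499 * (182.63/0.38680) * (1000*1.8041^2/2) / 1000
dP = 29.582 kPa


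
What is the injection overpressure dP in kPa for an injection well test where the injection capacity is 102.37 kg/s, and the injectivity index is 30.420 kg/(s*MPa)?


dP = mdot * 1000 / II
dP = 102.37 * 1000 / 30.420
dP = 3365.2 kPa


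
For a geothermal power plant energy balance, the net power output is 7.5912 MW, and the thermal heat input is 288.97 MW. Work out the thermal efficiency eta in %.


eta = W_net / Q_in * 100
eta = 7.5912 / 288.97 * 100
eta = 2.6270 %


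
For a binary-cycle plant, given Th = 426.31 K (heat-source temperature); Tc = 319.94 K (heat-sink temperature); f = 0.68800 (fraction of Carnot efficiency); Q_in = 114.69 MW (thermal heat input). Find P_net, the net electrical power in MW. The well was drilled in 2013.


Step 1: eta = (1 - Tc/Th)*f = (1 - 319.94/426.31)*0.688 = 0.1716651
Step 2: P_net = eta * Q_in = 0.1716651 * 114.69 = 19.688 MW
P_net = 19.688 MW


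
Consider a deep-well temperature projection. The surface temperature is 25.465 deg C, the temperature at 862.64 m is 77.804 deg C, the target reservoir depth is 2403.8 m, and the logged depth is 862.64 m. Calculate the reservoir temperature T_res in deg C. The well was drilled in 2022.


Step 1: grad = (T_d1 - T_surf)/d1 * 1000 = (77.804 - 25.465)/862.64 * 1000 = 60.67305 deg C/km
Step 2: T_res = T_surf + grad*d2/1000 = 25.465 + 60.67305*2403.8/1000 = 171.31 deg C
T_res = 171.31 deg C


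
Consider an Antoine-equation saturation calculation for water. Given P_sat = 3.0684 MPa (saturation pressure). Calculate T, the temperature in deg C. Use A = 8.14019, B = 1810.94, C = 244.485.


T = B / (A - log10(P_sat * 760 / 0.101325)) - C
T = 1810.94 / (8.14019 - log10(3.0684 * 760 / 0.101325)) - 244.485
T = 234.83 deg C


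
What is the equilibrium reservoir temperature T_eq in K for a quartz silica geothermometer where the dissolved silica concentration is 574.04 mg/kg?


T_eq = 1309 / (5.19 - log10(SiO2)) - 273.15
T_eq = 1309 / (5.19 - log10(574.04)) - 273.15
T_eq = 265.2987 deg C
Convert to K: 265.2987 + 273.15 = 538.45 K
T_eq = 538.45 K


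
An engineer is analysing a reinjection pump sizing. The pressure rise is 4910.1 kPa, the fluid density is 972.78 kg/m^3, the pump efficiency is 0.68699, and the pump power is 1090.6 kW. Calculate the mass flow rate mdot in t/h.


mdot = P_pump * rho * eta / dP
mdot = 1090.6 * 972.78 * 0.68699 / 4910.1
mdot = 148.4363 kg/s
Convert: 148.4363 kg/s * 3.6 = 534.37 t/h
mdot = 534.37 t/h


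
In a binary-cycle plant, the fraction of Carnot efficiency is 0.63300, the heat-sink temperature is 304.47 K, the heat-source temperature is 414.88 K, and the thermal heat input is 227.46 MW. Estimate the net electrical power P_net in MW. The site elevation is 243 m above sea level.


Step 1: eta = (1 - Tc/Th)*f = (1 - 304.47/414.88)*0.633 = 0.1684572
Step 2: P_net = eta * Q_in = 0.1684572 * 227.46 = 38.317 MW
P_net = 38.317 MW


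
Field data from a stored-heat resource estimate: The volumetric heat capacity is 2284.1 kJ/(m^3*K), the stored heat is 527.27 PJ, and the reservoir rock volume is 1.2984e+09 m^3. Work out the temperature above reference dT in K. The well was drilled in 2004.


dT = Q_s * 1e12 / (Vr * rhoc)
dT = 527.27 * 1e12 / (1.2984e+09 * 2284.1)
dT = 177.79 K


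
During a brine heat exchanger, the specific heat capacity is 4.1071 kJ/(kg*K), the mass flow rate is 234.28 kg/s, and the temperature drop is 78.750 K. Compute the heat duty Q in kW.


Q = mdot * cp * dT / 1000
Q = 234.28 * 4.1071 * 78.750 / 1000
Q = 75.77415 MW
Convert: 75.77415 MW * 1000.0 = 75774 kW
Q = 75774 kW


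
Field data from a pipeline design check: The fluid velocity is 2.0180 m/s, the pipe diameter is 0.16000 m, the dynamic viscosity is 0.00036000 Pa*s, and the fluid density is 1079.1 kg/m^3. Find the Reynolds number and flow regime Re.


Step 1: Re = rho*vel*D/mu = 1079.1*2.018*0.16/0.00036 = 9.6783e+05
Step 2: Re = 9.6783e+05 > 4000, so flow is turbulent.
Re = 9.6783e+05 (turbulent)


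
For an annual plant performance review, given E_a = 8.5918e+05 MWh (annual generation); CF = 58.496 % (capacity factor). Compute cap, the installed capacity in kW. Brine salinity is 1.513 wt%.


cap = E_a / (CF/100 * 8760)
cap = 8.5918e+05 / (58.496/100 * 8760)
cap = 167.6694 MW
Convert: 167.6694 MW * 1000.0 = 1.6767e+05 kW
cap = 1.6767e+05 kW


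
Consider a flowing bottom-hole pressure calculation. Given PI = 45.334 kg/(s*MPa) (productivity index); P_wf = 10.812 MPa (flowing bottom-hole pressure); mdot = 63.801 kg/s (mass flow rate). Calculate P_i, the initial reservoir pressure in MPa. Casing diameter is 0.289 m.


P_i = P_wf + mdot / PI
P_i = 10.812 + 63.801 / 45.334
P_i = 12.219 MPa


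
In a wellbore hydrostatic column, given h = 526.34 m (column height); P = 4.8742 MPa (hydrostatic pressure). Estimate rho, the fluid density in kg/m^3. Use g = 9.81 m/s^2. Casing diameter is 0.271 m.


rho = P * 1e6 / (g * h)
rho = 4.8742 * 1e6 / (9.81 * 526.34)
rho = 943.99 kg/m^3


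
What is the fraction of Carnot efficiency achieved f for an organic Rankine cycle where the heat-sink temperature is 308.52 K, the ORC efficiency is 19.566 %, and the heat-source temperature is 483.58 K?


f = (eta_orc/100) / (1 - Tc/Th)
f = (19.566/100) / (1 - 308.52/483.58)
f = 0.54048


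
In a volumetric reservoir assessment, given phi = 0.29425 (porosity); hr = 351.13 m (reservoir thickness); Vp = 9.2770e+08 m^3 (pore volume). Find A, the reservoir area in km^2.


A = Vp / (1e6 * hr * phi)
A = 9.2770e+08 / (1e6 * 351.13 * 0.29425)
A = 8.9789 km^2


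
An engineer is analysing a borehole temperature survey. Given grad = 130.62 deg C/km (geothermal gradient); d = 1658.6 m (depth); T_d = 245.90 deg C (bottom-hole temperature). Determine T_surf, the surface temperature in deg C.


T_surf = T_d - grad * d / 1000
T_surf = 245.90 - 130.62 * 1658.6 / 1000
T_surf = 29.254 deg C


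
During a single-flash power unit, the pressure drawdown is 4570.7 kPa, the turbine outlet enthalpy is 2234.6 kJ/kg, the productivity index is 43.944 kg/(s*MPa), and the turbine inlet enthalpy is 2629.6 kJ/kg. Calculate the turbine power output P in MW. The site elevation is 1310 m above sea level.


Step 1: mdot = PI * dP / 1000 = 43.944 * 4570.7 / 1000 = 200.8548 kg/s
Step 2: P = mdot*(h_in - h_out)/1000 = 200.8548*(2629.6 - 2234.6)/1000 = 79.338 MW
P = 79.338 MW


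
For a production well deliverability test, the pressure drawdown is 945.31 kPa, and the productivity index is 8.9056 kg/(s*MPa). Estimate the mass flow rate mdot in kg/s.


mdot = PI * dP / 1000
mdot = 8.9056 * 945.31 / 1000
mdot = 8.4186 kg/s


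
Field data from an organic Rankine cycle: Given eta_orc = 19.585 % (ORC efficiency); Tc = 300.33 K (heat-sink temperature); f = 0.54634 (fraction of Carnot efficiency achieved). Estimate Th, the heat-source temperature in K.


Th = Tc / (1 - (eta_orc/100)/f)
Th = 300.33 / (1 - (19.585/100)/0.54634)
Th = 468.15 K


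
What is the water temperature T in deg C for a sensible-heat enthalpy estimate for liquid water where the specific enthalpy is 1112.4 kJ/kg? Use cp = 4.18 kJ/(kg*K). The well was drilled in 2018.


T = h / cp
T = 1112.4 / 4.18
T = 266.12 deg C


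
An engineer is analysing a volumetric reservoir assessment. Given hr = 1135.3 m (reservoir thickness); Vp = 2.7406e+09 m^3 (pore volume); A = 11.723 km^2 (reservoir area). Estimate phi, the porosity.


phi = Vp / (A * 1e6 * hr)
phi = 2.7406e+09 / (11.723 * 1e6 * 1135.3)
phi = 0.20592


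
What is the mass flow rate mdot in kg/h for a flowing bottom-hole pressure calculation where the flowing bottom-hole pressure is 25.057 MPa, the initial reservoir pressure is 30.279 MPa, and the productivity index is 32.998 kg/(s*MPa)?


mdot = (P_i - P_wf) * PI
mdot = (30.279 - 25.057) * 32.998
mdot = 172.3156 kg/s
Convert: 172.3156 kg/s * 3600.0 = 6.2034e+05 kg/h
mdot = 6.2034e+05 kg/h


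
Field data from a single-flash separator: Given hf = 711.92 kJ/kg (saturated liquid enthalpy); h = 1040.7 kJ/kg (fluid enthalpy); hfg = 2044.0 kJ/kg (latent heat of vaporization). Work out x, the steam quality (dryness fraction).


x = (h - hf) / hfg
x = (1040.7 - 711.92) / 2044.0
x = 0.16085


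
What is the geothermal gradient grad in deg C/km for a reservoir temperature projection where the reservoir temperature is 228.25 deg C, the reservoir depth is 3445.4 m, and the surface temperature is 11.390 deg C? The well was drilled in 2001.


grad = (T_res - T_surf) / d * 1000
grad = (228.25 - 11.390) / 3445.4 * 1000
grad = 62.942 deg C/km


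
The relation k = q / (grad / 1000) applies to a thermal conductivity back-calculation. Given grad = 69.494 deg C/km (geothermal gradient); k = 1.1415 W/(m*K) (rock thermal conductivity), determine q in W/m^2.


q = k * grad / 1000
q = 1.1415 * 69.494 / 1000
q = 0.079327 W/m^2


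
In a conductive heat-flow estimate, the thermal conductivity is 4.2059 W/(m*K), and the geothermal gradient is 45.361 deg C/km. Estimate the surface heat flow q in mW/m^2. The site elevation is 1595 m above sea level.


q = k * grad / 1000
q = 4.2059 * 45.361 / 1000
q = 0.1907838 W/m^2
Convert: 0.1907838 W/m^2 * 1000.0 = 190.78 mW/m^2
q = 190.78 mW/m^2


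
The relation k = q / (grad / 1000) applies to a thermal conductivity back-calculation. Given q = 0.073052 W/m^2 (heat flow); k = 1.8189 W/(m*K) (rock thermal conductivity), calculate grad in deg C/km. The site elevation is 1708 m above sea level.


grad = q / k * 1000
grad = 0.073052 / 1.8189 * 1000
grad = 40.163 deg C/km


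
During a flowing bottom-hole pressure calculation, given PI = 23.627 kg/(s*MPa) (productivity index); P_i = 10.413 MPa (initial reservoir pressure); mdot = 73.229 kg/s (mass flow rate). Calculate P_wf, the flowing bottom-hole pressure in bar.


P_wf = P_i - mdot / PI
P_wf = 10.413 - 73.229 / 23.627
P_wf = 7.313622 MPa
Convert: 7.313622 MPa * 10.0 = 73.136 bar
P_wf = 73.136 bar


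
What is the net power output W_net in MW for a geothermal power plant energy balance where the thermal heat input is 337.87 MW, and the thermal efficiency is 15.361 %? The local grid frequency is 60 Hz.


W_net = eta / 100 * Q_in
W_net = 15.361 / 100 * 337.87
W_net = 51.900 MW


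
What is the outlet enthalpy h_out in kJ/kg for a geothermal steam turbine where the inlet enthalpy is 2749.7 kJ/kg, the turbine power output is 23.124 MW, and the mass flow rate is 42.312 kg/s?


h_out = h_in - P * 1000 / mdot
h_out = 2749.7 - 23.124 * 1000 / 42.312
h_out = 2203.2 kJ/kg


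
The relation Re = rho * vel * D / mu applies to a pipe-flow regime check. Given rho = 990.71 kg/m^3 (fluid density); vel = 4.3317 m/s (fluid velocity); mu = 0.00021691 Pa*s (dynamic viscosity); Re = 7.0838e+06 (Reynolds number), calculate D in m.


D = Re * mu / (rho * vel)
D = 7.0838e+06 * 0.00021691 / (990.71 * 4.3317)
D = 0.35805 m


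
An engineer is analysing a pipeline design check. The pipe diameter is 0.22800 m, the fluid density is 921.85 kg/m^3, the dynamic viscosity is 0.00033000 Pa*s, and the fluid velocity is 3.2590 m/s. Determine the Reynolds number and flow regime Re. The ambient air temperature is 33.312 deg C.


Step 1: Re = rho*vel*D/mu = 921.85*3.259*0.228/0.00033 = 2.0757e+06
Step 2: Re = 2.0757e+06 > 4000, so flow is turbulent.
Re = 2.0757e+06 (turbulent)


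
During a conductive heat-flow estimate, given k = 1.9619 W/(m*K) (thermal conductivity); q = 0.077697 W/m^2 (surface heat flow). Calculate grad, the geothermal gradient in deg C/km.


grad = q * 1000 / k
grad = 0.077697 * 1000 / 1.9619
grad = 39.603 deg C/km


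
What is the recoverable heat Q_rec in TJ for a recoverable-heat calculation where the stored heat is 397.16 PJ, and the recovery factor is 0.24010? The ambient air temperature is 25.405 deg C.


Q_rec = Q_s * RF
Q_rec = 397.16 * 0.24010
Q_rec = 95.35812 PJ
Convert: 95.35812 PJ * 1000.0 = 95358 TJ
Q_rec = 95358 TJ


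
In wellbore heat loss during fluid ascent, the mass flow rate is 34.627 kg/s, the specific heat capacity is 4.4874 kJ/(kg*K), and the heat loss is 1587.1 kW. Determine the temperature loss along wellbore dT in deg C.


dT = Q_loss / (mdot * cp)
dT = 1587.1 / (34.627 * 4.4874)
dT = 10.21397 K
Convert (temperature difference, 1 K = 1 deg C): 10.21397 K = 10.21397 deg C
dT = 10.214 deg C


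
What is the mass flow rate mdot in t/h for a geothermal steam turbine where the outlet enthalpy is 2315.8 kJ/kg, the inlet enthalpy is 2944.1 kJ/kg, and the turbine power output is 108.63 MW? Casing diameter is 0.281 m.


mdot = P * 1000 / (h_in - h_out)
mdot = 108.63 * 1000 / (2944.1 - 2315.8)
mdot = 172.8951 kg/s
Convert: 172.8951 kg/s * 3.6 = 622.42 t/h
mdot = 622.42 t/h


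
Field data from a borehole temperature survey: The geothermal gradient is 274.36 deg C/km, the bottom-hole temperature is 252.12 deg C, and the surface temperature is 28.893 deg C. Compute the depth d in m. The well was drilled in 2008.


d = (T_d - T_surf) / grad * 1000
d = (252.12 - 28.893) / 274.36 * 1000
d = 813.63 m


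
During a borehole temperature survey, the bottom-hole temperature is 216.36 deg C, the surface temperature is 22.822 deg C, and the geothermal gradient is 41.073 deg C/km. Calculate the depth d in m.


d = (T_d - T_surf) / grad * 1000
d = (216.36 - 22.822) / 41.073 * 1000
d = 4712.0 m


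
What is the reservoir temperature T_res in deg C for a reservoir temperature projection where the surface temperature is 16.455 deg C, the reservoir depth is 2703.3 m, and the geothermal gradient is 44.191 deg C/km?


T_res = T_surf + grad * d / 1000
T_res = 16.455 + 44.191 * 2703.3 / 1000
T_res = 135.92 deg C


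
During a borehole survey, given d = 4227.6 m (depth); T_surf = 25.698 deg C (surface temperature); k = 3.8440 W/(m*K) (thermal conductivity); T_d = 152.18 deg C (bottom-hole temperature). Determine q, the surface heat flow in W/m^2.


Step 1: grad = (T_d - T_surf)/d * 1000 = (152.18 - 25.698)/4227.6 * 1000 = 29.91816 deg C/km
Step 2: q = k * grad / 1000 = 3.844 * 29.91816 / 1000 = 0.11501 W/m^2
q = 0.11501 W/m^2


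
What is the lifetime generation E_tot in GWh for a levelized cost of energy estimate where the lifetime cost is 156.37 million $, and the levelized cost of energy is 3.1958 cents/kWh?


E_tot = C_tot / LCOE * 100
E_tot = 156.37 / 3.1958 * 100
E_tot = 4893.0 GWh


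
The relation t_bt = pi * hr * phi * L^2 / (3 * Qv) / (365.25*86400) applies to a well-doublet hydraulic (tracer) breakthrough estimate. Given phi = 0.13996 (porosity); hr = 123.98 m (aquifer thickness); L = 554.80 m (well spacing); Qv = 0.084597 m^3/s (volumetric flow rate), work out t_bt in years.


t_bt = pi * hr * phi * L^2 / (3 * Qv) / (365.25*86400)
t_bt = pi * 123.98 * 0.13996 * 554.80^2 / (3 * 0.084597) / (365.25*86400)
t_bt = 2.0951 years


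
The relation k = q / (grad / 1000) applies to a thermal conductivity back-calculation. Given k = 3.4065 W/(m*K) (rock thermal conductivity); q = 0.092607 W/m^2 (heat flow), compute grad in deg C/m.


grad = q / k * 1000
grad = 0.092607 / 3.4065 * 1000
grad = 27.18538 deg C/km
Convert: 27.18538 deg C/km * 0.001 = 0.027185 deg C/m
grad = 0.027185 deg C/m


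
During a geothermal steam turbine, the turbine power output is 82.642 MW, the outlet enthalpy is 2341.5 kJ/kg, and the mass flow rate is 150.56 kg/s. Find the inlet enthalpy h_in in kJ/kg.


h_in = h_out + P * 1000 / mdot
h_in = 2341.5 + 82.642 * 1000 / 150.56
h_in = 2890.4 kJ/kg


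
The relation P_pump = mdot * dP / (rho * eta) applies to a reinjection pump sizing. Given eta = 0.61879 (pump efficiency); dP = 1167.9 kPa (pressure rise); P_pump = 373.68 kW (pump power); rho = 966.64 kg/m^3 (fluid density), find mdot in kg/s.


mdot = P_pump * rho * eta / dP
mdot = 373.68 * 966.64 * 0.61879 / 1167.9
mdot = 191.38 kg/s


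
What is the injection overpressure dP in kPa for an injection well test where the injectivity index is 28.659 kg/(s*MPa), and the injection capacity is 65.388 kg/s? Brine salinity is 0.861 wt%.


dP = mdot * 1000 / II
dP = 65.388 * 1000 / 28.659
dP = 2281.6 kPa


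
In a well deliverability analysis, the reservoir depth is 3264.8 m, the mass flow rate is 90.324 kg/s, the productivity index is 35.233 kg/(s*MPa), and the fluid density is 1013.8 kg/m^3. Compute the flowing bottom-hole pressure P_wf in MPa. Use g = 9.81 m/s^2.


Step 1: P_i = rho*g*h/1e6 = 1013.8*9.81*3264.8/1e6 = 32.46967 MPa
Step 2: P_wf = P_i - mdot/PI = 32.46967 - 90.324/35.233 = 29.906 MPa
P_wf = 29.906 MPa


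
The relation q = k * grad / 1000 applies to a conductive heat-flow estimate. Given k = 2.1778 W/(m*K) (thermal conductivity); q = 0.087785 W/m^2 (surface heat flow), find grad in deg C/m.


grad = q * 1000 / k
grad = 0.087785 * 1000 / 2.1778
grad = 40.30903 deg C/km
Convert: 40.30903 deg C/km * 0.001 = 0.040309 deg C/m
grad = 0.040309 deg C/m


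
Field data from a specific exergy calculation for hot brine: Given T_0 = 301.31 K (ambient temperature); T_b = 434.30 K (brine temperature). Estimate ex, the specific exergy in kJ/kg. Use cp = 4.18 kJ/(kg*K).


ex = cp * ((T_b - T_0) - T_0 * ln(T_b/T_0))
ex = 4.18 * ((434.30 - 301.31) - 301.31 * ln(434.30/301.31))
ex = 95.439 kJ/kg


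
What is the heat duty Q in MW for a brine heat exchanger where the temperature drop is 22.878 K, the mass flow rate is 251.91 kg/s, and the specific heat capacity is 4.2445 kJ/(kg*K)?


Q = mdot * cp * dT / 1000
Q = 251.91 * 4.2445 * 22.878 / 1000
Q = 24.462 MW


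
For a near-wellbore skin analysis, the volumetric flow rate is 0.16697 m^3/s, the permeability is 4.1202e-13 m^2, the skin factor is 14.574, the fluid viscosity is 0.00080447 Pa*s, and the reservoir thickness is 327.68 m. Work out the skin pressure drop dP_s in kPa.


dP_s = S * q * mu / (2*pi*k*hr) / 1000
dP_s = 14.574 * 0.16697 * 0.00080447 / (2*pi*4.1202e-13*327.68) / 1000
dP_s = 2307.7 kPa


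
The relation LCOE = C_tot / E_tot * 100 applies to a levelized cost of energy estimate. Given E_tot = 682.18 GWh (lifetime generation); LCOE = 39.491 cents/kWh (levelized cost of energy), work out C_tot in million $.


C_tot = LCOE / 100 * E_tot
C_tot = 39.491 / 100 * 682.18
C_tot = 269.40 million $


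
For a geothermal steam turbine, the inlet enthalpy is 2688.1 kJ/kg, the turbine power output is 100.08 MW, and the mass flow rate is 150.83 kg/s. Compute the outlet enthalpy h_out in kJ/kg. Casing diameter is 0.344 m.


h_out = h_in - P * 1000 / mdot
h_out = 2688.1 - 100.08 * 1000 / 150.83
h_out = 2024.6 kJ/kg


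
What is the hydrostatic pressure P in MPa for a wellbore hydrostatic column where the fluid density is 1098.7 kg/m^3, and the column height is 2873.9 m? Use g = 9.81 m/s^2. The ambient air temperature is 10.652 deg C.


P = rho * g * h / 1e6
P = 1098.7 * 9.81 * 2873.9 / 1e6
P = 30.976 MPa


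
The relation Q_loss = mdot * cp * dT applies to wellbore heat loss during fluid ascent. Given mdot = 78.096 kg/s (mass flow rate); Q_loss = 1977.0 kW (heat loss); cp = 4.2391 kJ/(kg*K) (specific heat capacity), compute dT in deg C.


dT = Q_loss / (mdot * cp)
dT = 1977.0 / (78.096 * 4.2391)
dT = 5.971786 K
Convert (temperature difference, 1 K = 1 deg C): 5.971786 K = 5.971786 deg C
dT = 5.9718 deg C


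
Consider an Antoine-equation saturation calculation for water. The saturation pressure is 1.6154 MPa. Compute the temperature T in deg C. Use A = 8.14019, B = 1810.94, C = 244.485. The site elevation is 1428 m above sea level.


T = B / (A - log10(P_sat * 760 / 0.101325)) - C
T = 1810.94 / (8.14019 - log10(1.6154 * 760 / 0.101325)) - 244.485
T = 201.91 deg C


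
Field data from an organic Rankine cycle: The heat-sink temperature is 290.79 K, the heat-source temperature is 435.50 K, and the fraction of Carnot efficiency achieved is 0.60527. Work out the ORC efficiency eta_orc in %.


eta_orc = (1 - Tc/Th) * f * 100
eta_orc = (1 - 290.79/435.50) * 0.60527 * 100
eta_orc = 20.112 %


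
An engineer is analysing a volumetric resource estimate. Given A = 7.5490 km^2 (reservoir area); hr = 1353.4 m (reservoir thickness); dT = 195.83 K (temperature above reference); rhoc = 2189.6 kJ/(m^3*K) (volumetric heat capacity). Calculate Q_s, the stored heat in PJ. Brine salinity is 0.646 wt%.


Step 1: Vr = A*1e6*hr = 7.549*1e6*1353.4 = 1.021682e+10 m^3
Step 2: Q_s = Vr*rhoc*dT/1e12 = 1.021682e+10*2189.6*195.83/1e12 = 4380.9 PJ
Q_s = 4380.9 PJ


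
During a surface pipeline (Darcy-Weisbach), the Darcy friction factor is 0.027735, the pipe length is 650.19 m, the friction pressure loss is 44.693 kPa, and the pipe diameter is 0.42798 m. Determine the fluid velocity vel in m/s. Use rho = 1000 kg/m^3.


vel = sqrt(dP*1000*2*D / (f*L*rho))
vel = sqrt(44.693*1000*2*0.42798 / (0.027735*650.19*1000))
vel = 1.4565 m/s


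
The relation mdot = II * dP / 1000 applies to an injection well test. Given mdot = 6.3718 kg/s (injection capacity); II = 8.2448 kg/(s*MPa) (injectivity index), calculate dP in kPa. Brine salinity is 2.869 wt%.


dP = mdot * 1000 / II
dP = 6.3718 * 1000 / 8.2448
dP = 772.83 kPa


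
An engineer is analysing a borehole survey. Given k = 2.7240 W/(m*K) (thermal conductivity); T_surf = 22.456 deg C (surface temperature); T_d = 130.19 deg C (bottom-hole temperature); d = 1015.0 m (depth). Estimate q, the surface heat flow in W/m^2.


Step 1: grad = (T_d - T_surf)/d * 1000 = (130.19 - 22.456)/1015.0 * 1000 = 106.1419 deg C/km
Step 2: q = k * grad / 1000 = 2.724 * 106.1419 / 1000 = 0.28913 W/m^2
q = 0.28913 W/m^2


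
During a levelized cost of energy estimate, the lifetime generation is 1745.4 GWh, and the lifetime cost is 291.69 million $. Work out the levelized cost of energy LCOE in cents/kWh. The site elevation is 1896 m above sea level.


LCOE = C_tot / E_tot * 100
LCOE = 291.69 / 1745.4 * 100
LCOE = 16.712 cents/kWh


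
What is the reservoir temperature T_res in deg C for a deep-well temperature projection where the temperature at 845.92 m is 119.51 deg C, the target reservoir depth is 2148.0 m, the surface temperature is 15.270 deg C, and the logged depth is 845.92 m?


Step 1: grad = (T_d1 - T_surf)/d1 * 1000 = (119.51 - 15.27)/845.92 * 1000 = 123.2268 deg C/km
Step 2: T_res = T_surf + grad*d2/1000 = 15.27 + 123.2268*2148.0/1000 = 279.96 deg C
T_res = 279.96 deg C


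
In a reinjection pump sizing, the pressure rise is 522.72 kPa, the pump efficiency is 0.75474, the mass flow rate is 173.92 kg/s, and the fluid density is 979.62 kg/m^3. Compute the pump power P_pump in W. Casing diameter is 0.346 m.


P_pump = mdot * dP / (rho * eta)
P_pump = 173.92 * 522.72 / (979.62 * 0.75474)
P_pump = 122.9599 kW
Convert: 122.9599 kW * 1000.0 = 1.2296e+05 W
P_pump = 1.2296e+05 W


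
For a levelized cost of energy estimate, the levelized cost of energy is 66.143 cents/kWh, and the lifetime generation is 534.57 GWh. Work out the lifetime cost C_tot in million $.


C_tot = LCOE / 100 * E_tot
C_tot = 66.143 / 100 * 534.57
C_tot = 353.58 million $


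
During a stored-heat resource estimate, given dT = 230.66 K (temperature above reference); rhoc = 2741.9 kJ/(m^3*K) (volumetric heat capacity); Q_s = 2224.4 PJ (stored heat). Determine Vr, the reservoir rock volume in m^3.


Vr = Q_s * 1e12 / (rhoc * dT)
Vr = 2224.4 * 1e12 / (2741.9 * 230.66)
Vr = 3.5171e+09 m^3


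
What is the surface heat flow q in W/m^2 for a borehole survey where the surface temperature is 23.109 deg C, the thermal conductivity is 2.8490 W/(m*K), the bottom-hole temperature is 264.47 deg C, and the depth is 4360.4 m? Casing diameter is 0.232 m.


Step 1: grad = (T_d - T_surf)/d * 1000 = (264.47 - 23.109)/4360.4 * 1000 = 55.35295 deg C/km
Step 2: q = k * grad / 1000 = 2.849 * 55.35295 / 1000 = 0.15770 W/m^2
q = 0.15770 W/m^2


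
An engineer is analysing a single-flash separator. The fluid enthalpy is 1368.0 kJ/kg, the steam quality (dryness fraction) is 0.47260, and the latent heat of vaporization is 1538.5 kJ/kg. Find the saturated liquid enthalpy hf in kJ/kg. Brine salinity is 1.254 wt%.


hf = h - x * hfg
hf = 1368.0 - 0.47260 * 1538.5
hf = 640.90 kJ/kg


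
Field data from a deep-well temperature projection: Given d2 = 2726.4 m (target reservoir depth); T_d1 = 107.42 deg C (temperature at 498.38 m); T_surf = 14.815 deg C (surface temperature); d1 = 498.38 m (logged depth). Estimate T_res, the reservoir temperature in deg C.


Step 1: grad = (T_d1 - T_surf)/d1 * 1000 = (107.42 - 14.815)/498.38 * 1000 = 185.8120 deg C/km
Step 2: T_res = T_surf + grad*d2/1000 = 14.815 + 185.8120*2726.4/1000 = 521.41 deg C
T_res = 521.41 deg C


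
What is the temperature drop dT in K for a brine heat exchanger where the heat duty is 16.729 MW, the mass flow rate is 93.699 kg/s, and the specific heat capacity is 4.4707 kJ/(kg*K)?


dT = Q * 1000 / (mdot * cp)
dT = 16.729 * 1000 / (93.699 * 4.4707)
dT = 39.936 K


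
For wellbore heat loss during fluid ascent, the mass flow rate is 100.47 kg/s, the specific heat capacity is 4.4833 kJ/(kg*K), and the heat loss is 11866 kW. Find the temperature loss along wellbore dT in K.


dT = Q_loss / (mdot * cp)
dT = 11866 / (100.47 * 4.4833)
dT = 26.343 K


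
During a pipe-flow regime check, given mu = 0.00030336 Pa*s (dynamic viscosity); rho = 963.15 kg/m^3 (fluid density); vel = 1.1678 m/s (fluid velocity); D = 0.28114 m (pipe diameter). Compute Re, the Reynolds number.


Re = rho * vel * D / mu
Re = 963.15 * 1.1678 * 0.28114 / 0.00030336
Re = 1.0424e+06


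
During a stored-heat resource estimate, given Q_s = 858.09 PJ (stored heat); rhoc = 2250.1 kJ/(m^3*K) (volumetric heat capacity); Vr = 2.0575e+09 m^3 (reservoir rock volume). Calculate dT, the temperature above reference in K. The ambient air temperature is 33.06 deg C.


dT = Q_s * 1e12 / (Vr * rhoc)
dT = 858.09 * 1e12 / (2.0575e+09 * 2250.1)
dT = 185.35 K


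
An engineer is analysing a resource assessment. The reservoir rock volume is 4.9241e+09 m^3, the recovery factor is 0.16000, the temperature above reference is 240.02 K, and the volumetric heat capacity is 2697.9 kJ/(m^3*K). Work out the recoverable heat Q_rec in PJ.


Step 1: Q_s = Vr*rhoc*dT/1e12 = 4.9241e+09*2697.9*240.02/1e12 = 3188.601 PJ
Step 2: Q_rec = Q_s * RF = 3188.601 * 0.16 = 510.18 PJ
Q_rec = 510.18 PJ


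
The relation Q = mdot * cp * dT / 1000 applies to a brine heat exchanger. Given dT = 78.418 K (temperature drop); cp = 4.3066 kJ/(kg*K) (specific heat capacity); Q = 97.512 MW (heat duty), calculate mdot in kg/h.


mdot = Q * 1000 / (cp * dT)
mdot = 97.512 * 1000 / (4.3066 * 78.418)
mdot = 288.7405 kg/s
Convert: 288.7405 kg/s * 3600.0 = 1.0395e+06 kg/h
mdot = 1.0395e+06 kg/h


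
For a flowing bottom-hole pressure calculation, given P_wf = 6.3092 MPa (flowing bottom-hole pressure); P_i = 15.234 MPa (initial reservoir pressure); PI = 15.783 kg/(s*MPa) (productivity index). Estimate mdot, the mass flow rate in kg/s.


mdot = (P_i - P_wf) * PI
mdot = (15.234 - 6.3092) * 15.783
mdot = 140.86 kg/s


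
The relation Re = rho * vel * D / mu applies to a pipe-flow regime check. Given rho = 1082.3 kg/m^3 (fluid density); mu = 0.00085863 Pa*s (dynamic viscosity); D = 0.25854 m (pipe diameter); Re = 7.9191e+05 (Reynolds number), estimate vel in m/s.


vel = Re * mu / (rho * D)
vel = 7.9191e+05 * 0.00085863 / (1082.3 * 0.25854)
vel = 2.4300 m/s


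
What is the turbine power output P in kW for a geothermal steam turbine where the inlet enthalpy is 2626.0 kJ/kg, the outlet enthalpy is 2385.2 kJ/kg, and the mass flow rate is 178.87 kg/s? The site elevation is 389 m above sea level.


P = mdot * (h_in - h_out) / 1000
P = 178.87 * (2626.0 - 2385.2) / 1000
P = 43.07190 MW
Convert: 43.07190 MW * 1000.0 = 43072 kW
P = 43072 kW


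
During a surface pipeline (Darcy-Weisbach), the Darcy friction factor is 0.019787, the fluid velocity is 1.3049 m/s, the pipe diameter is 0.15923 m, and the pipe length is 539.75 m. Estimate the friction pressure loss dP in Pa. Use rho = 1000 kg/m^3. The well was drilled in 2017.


dP = f * (L/D) * (rho*vel^2/2) / 1000
dP = 0.019787 * (539.75/0.15923) * (1000*1.3049^2/2) / 1000
dP = 57.10474 kPa
Convert: 57.10474 kPa * 1000.0 = 57105 Pa
dP = 57105 Pa


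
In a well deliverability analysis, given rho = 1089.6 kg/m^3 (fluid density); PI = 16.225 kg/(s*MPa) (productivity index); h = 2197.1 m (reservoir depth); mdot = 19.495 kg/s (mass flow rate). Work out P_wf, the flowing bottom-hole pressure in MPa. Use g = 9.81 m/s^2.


Step 1: P_i = rho*g*h/1e6 = 1089.6*9.81*2197.1/1e6 = 23.48475 MPa
Step 2: P_wf = P_i - mdot/PI = 23.48475 - 19.495/16.225 = 22.283 MPa
P_wf = 22.283 MPa


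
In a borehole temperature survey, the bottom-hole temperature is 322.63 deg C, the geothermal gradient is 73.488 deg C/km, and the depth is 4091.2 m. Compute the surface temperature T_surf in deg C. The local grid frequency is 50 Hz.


T_surf = T_d - grad * d / 1000
T_surf = 322.63 - 73.488 * 4091.2 / 1000
T_surf = 21.976 deg C


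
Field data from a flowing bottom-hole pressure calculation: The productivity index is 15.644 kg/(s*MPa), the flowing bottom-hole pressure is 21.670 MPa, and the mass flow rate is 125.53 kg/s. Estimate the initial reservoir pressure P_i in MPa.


P_i = P_wf + mdot / PI
P_i = 21.670 + 125.53 / 15.644
P_i = 29.694 MPa


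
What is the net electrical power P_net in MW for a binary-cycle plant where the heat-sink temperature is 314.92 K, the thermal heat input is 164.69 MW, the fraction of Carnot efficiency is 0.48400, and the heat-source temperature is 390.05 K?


Step 1: eta = (1 - Tc/Th)*f = (1 - 314.92/390.05)*0.484 = 0.09322630
Step 2: P_net = eta * Q_in = 0.09322630 * 164.69 = 15.353 MW
P_net = 15.353 MW


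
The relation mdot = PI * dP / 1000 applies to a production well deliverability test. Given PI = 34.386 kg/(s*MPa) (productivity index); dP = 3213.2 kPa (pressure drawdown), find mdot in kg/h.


mdot = PI * dP / 1000
mdot = 34.386 * 3213.2 / 1000
mdot = 110.4891 kg/s
Convert: 110.4891 kg/s * 3600.0 = 3.9776e+05 kg/h
mdot = 3.9776e+05 kg/h


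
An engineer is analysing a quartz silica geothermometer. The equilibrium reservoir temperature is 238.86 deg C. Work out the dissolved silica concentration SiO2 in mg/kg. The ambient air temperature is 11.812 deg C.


SiO2 = 10^(5.19 - 1309/(T_eq + 273.15))
SiO2 = 10^(5.19 - 1309/(238.86 + 273.15))
SiO2 = 429.94 mg/kg


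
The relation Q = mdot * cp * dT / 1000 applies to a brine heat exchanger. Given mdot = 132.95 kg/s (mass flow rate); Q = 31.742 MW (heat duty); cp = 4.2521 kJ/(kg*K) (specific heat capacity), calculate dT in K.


dT = Q * 1000 / (mdot * cp)
dT = 31.742 * 1000 / (132.95 * 4.2521)
dT = 56.149 K


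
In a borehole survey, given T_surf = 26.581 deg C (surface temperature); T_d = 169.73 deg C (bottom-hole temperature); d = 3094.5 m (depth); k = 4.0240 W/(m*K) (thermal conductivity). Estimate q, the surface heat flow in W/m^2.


Step 1: grad = (T_d - T_surf)/d * 1000 = (169.73 - 26.581)/3094.5 * 1000 = 46.25917 deg C/km
Step 2: q = k * grad / 1000 = 4.024 * 46.25917 / 1000 = 0.18615 W/m^2
q = 0.18615 W/m^2


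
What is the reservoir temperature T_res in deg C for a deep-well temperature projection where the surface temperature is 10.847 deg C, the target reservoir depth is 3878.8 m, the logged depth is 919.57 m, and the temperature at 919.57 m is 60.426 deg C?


Step 1: grad = (T_d1 - T_surf)/d1 * 1000 = (60.426 - 10.847)/919.57 * 1000 = 53.91542 deg C/km
Step 2: T_res = T_surf + grad*d2/1000 = 10.847 + 53.91542*3878.8/1000 = 219.97 deg C
T_res = 219.97 deg C


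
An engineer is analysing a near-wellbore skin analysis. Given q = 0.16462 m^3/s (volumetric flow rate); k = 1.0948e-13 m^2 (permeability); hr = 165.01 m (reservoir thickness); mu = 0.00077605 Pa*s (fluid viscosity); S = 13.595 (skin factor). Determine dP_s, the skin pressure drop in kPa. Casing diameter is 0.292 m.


dP_s = S * q * mu / (2*pi*k*hr) / 1000
dP_s = 13.595 * 0.16462 * 0.00077605 / (2*pi*1.0948e-13*165.01) / 1000
dP_s = 15301 kPa


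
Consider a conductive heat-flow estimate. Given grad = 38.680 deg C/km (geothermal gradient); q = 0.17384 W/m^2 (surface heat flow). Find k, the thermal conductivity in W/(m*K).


k = q * 1000 / grad
k = 0.17384 * 1000 / 38.680
k = 4.4943 W/(m*K)


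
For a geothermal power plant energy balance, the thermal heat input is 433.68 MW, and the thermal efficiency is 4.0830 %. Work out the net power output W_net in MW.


W_net = eta / 100 * Q_in
W_net = 4.0830 / 100 * 433.68
W_net = 17.707 MW


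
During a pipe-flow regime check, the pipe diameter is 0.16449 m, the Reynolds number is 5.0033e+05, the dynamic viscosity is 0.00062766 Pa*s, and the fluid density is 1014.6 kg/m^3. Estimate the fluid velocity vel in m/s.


vel = Re * mu / (rho * D)
vel = 5.0033e+05 * 0.00062766 / (1014.6 * 0.16449)
vel = 1.8817 m/s


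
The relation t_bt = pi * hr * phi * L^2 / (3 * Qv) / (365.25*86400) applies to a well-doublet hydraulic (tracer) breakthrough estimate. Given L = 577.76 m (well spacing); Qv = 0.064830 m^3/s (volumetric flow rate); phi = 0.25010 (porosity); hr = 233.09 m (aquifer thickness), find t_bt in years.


t_bt = pi * hr * phi * L^2 / (3 * Qv) / (365.25*86400)
t_bt = pi * 233.09 * 0.25010 * 577.76^2 / (3 * 0.064830) / (365.25*86400)
t_bt = 9.9605 years


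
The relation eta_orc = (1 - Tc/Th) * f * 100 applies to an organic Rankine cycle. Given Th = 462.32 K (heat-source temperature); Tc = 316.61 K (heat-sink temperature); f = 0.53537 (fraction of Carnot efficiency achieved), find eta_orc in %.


eta_orc = (1 - Tc/Th) * f * 100
eta_orc = (1 - 316.61/462.32) * 0.53537 * 100
eta_orc = 16.873 %


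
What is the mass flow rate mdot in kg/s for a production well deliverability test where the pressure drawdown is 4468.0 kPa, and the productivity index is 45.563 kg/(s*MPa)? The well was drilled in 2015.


mdot = PI * dP / 1000
mdot = 45.563 * 4468.0 / 1000
mdot = 203.58 kg/s


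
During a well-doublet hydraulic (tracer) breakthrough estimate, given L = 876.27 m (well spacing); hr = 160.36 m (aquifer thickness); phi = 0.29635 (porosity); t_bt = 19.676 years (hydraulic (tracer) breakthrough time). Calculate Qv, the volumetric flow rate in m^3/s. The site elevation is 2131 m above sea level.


Qv = pi*hr*phi*L^2 / (3*t_bt*365.25*86400)
Qv = pi*160.36*0.29635*876.27^2 / (3*19.676*365.25*86400)
Qv = 0.061541 m^3/s


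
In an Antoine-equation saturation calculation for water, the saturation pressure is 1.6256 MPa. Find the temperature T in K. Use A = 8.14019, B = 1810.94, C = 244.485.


T = B / (A - log10(P_sat * 760 / 0.101325)) - C
T = 1810.94 / (8.14019 - log10(1.6256 * 760 / 0.101325)) - 244.485
T = 202.2107 deg C
Convert to K: 202.2107 + 273.15 = 475.36 K
T = 475.36 K


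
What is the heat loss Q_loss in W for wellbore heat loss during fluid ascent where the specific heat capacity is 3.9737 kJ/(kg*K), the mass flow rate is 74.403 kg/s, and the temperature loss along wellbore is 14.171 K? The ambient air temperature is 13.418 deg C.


Q_loss = mdot * cp * dT
Q_loss = 74.403 * 3.9737 * 14.171
Q_loss = 4189.730 kW
Convert: 4189.730 kW * 1000.0 = 4.1897e+06 W
Q_loss = 4.1897e+06 W


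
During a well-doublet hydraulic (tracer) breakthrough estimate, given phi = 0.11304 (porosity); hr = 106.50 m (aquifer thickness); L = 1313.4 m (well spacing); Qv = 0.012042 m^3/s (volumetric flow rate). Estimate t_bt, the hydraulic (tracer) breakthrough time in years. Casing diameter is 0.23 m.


t_bt = pi * hr * phi * L^2 / (3 * Qv) / (365.25*86400)
t_bt = pi * 106.50 * 0.11304 * 1313.4^2 / (3 * 0.012042) / (365.25*86400)
t_bt = 57.227 years


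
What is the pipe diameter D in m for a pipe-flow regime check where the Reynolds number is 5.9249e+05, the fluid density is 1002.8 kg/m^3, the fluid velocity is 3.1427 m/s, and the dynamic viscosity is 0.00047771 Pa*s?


D = Re * mu / (rho * vel)
D = 5.9249e+05 * 0.00047771 / (1002.8 * 3.1427)
D = 0.089811 m


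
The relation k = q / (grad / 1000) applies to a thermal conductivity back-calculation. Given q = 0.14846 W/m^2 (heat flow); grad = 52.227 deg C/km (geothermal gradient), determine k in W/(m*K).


k = q / (grad / 1000)
k = 0.14846 / (52.227 / 1000)
k = 2.8426 W/(m*K)


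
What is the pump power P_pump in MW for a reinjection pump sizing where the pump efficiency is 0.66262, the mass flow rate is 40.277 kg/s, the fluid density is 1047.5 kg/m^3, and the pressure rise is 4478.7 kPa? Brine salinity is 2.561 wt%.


P_pump = mdot * dP / (rho * eta)
P_pump = 40.277 * 4478.7 / (1047.5 * 0.66262)
P_pump = 259.8906 kW
Convert: 259.8906 kW * 0.001 = 0.25989 MW
P_pump = 0.25989 MW


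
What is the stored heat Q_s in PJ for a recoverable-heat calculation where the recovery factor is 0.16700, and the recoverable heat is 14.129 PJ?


Q_s = Q_rec / RF
Q_s = 14.129 / 0.16700
Q_s = 84.605 PJ


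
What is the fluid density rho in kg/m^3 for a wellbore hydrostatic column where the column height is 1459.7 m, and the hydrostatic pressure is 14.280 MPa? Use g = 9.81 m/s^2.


rho = P * 1e6 / (g * h)
rho = 14.280 * 1e6 / (9.81 * 1459.7)
rho = 997.23 kg/m^3


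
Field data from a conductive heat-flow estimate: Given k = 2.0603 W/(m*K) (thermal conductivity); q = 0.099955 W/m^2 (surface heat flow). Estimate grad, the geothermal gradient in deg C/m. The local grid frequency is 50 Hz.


grad = q * 1000 / k
grad = 0.099955 * 1000 / 2.0603
grad = 48.51478 deg C/km
Convert: 48.51478 deg C/km * 0.001 = 0.048515 deg C/m
grad = 0.048515 deg C/m


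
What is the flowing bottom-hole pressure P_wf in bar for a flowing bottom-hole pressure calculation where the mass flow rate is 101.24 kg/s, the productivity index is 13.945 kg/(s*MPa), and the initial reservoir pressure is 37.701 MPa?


P_wf = P_i - mdot / PI
P_wf = 37.701 - 101.24 / 13.945
P_wf = 30.44105 MPa
Convert: 30.44105 MPa * 10.0 = 304.41 bar
P_wf = 304.41 bar


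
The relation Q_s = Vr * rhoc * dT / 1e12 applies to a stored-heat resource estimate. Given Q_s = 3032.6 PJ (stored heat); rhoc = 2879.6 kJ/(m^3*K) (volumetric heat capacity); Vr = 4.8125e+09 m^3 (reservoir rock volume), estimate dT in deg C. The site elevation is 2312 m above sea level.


dT = Q_s * 1e12 / (Vr * rhoc)
dT = 3032.6 * 1e12 / (4.8125e+09 * 2879.6)
dT = 218.8327 K
Convert (temperature difference, 1 K = 1 deg C): 218.8327 K = 218.8327 deg C
dT = 218.83 deg C


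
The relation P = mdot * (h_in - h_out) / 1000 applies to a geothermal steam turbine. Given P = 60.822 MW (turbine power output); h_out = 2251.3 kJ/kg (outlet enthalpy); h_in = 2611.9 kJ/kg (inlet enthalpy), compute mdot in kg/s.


mdot = P * 1000 / (h_in - h_out)
mdot = 60.822 * 1000 / (2611.9 - 2251.3)
mdot = 168.67 kg/s


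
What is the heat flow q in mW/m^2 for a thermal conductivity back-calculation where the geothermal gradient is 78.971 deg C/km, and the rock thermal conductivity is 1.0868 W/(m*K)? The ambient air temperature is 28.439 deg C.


q = k * grad / 1000
q = 1.0868 * 78.971 / 1000
q = 0.08582568 W/m^2
Convert: 0.08582568 W/m^2 * 1000.0 = 85.826 mW/m^2
q = 85.826 mW/m^2


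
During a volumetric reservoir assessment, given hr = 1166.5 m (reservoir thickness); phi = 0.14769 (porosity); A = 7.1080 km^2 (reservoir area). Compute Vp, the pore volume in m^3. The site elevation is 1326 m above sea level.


Vp = A * 1e6 * hr * phi
Vp = 7.1080 * 1e6 * 1166.5 * 0.14769
Vp = 1.2246e+09 m^3


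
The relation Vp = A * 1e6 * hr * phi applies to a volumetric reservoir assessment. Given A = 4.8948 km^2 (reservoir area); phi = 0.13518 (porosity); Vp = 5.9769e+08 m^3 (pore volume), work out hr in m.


hr = Vp / (A * 1e6 * phi)
hr = 5.9769e+08 / (4.8948 * 1e6 * 0.13518)
hr = 903.29 m
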